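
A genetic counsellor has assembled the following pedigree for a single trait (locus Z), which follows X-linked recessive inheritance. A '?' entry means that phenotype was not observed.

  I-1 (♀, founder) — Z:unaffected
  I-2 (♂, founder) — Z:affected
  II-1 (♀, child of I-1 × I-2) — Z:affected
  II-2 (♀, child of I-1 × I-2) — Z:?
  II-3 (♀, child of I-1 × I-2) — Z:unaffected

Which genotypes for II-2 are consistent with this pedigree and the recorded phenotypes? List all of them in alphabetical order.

Z/I-1 un ·: X^ZX^z
Z/I-2 aff ·: X^zY
Z/II-1 aff I-1×I-2: X^zX^z
Z/II-2 ? I-1×I-2: X^ZX^z|X^zX^z
Z/II-3 un I-1×I-2: X^ZX^z
⇒ Z over [I-1,I-2,II-1,II-2,II-3]: 2 consistent

II-2 ∈ {X^ZX^z, X^zX^z}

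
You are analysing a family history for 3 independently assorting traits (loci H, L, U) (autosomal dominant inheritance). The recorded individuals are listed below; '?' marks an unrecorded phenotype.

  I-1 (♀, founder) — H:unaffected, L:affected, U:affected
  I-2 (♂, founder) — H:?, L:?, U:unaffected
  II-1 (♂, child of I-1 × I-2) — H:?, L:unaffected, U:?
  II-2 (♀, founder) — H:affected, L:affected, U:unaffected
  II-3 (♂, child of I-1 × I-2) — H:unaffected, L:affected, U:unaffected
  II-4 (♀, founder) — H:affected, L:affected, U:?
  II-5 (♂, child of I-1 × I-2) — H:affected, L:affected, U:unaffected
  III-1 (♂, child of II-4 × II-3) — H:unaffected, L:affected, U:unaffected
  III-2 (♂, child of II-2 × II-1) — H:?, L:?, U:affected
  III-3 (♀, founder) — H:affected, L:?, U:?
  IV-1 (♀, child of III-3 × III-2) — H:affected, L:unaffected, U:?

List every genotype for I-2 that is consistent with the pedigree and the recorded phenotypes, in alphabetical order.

H/I-1 un ·: hh
H/I-2 ? ·: Hh
H/II-1 ? I-1×I-2: hh|Hh
H/II-2 aff ·: Hh|HH
H/II-3 un I-1×I-2: hh
H/II-4 aff ·: Hh
H/II-5 aff I-1×I-2: Hh
H/III-1 un II-4×II-3: hh
H/III-2 ? II-2×II-1: hh|Hh|HH
H/III-3 aff ·: Hh|HH
H/IV-1 aff III-3×III-2: Hh|HH
⇒ H over [I-1,I-2,II-1,II-2,II-3,II-4,II-5,III-1,III-2,III-3,IV-1]: 26 consistent
L/I-1 aff ·: Ll
L/I-2 ? ·: ll|Ll
L/II-1 un I-1×I-2: ll
L/II-2 aff ·: Ll|LL
L/II-3 aff I-1×I-2: Ll|LL
L/II-4 aff ·: Ll|LL
L/II-5 aff I-1×I-2: Ll|LL
L/III-1 aff II-4×II-3: Ll|LL
L/III-2 ? II-2×II-1: ll|Ll
L/III-3 ? ·: ll|Ll
L/IV-1 un III-3×III-2: ll
⇒ L over [I-1,I-2,II-1,II-2,II-3,II-4,II-5,III-1,III-2,III-3,IV-1]: 108 consistent
U/I-1 aff ·: Uu
U/I-2 un ·: uu
U/II-1 ? I-1×I-2: Uu
U/II-2 un ·: uu
U/II-3 un I-1×I-2: uu
U/II-4 ? ·: uu|Uu
U/II-5 un I-1×I-2: uu
U/III-1 un II-4×II-3: uu
U/III-2 aff II-2×II-1: Uu
U/III-3 ? ·: uu|Uu|UU
U/IV-1 ? III-3×III-2: uu|Uu|UU
⇒ U over [I-1,I-2,II-1,II-2,II-3,II-4,II-5,III-1,III-2,III-3,IV-1]: 14 consistent

I-2 ∈ {Hh Ll uu, Hh ll uu}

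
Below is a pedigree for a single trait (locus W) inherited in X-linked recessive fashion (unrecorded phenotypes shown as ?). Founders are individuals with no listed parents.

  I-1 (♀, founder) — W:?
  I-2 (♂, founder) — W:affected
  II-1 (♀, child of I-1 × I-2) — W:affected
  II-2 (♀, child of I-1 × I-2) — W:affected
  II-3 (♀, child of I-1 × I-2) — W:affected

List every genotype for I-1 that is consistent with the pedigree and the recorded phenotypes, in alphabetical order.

W/I-1 ? ·: X^WX^w|X^wX^w
W/I-2 aff ·: X^wY
W/II-1 aff I-1×I-2: X^wX^w
W/II-2 aff I-1×I-2: X^wX^w
W/II-3 aff I-1×I-2: X^wX^w
⇒ W over [I-1,I-2,II-1,II-2,II-3]: 2 consistent

I-1 ∈ {X^WX^w, X^wX^w}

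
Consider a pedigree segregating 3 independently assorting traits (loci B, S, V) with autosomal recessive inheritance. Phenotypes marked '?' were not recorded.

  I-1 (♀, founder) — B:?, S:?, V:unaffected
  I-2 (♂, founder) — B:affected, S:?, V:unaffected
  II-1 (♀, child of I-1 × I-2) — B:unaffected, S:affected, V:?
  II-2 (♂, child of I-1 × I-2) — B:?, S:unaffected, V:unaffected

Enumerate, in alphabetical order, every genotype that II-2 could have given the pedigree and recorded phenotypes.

II-2 ∈ {Bb SS VV, Bb SS Vv, Bb Ss VV, Bb Ss Vv, bb SS VV, bb SS Vv, bb Ss VV, bb Ss Vv}

B/I-1 ? ·: BB|Bb
B/I-2 aff ·: bb
B/II-1 un I-1×I-2: Bb
B/II-2 ? I-1×I-2: Bb|bb
⇒ B over [I-1,I-2,II-1,II-2]: 3 consistent
S/I-1 ? ·: Ss|ss
S/I-2 ? ·: Ss|ss
S/II-1 aff I-1×I-2: ss
S/II-2 un I-1×I-2: SS|Ss
⇒ S over [I-1,I-2,II-1,II-2]: 4 consistent
V/I-1 un ·: VV|Vv
V/I-2 un ·: VV|Vv
V/II-1 ? I-1×I-2: VV|Vv|vv
V/II-2 un I-1×I-2: VV|Vv
⇒ V over [I-1,I-2,II-1,II-2]: 15 consistent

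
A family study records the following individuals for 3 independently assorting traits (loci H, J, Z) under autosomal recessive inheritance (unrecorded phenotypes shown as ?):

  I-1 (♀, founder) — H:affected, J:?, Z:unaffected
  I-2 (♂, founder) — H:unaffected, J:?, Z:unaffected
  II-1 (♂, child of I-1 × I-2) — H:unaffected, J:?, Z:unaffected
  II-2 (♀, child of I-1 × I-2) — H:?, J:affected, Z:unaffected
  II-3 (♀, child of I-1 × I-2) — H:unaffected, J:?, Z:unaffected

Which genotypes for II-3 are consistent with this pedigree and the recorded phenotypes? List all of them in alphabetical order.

H/I-1 aff ·: hh
H/I-2 un ·: HH|Hh
H/II-1 un I-1×I-2: Hh
H/II-2 ? I-1×I-2: Hh|hh
H/II-3 un I-1×I-2: Hh
⇒ H over [I-1,I-2,II-1,II-2,II-3]: 3 consistent
J/I-1 ? ·: Jj|jj
J/I-2 ? ·: Jj|jj
J/II-1 ? I-1×I-2: JJ|Jj|jj
J/II-2 aff I-1×I-2: jj
J/II-3 ? I-1×I-2: JJ|Jj|jj
⇒ J over [I-1,I-2,II-1,II-2,II-3]: 18 consistent
Z/I-1 un ·: ZZ|Zz
Z/I-2 un ·: ZZ|Zz
Z/II-1 un I-1×I-2: ZZ|Zz
Z/II-2 un I-1×I-2: ZZ|Zz
Z/II-3 un I-1×I-2: ZZ|Zz
⇒ Z over [I-1,I-2,II-1,II-2,II-3]: 25 consistent

II-3 ∈ {Hh JJ ZZ, Hh JJ Zz, Hh Jj ZZ, Hh Jj Zz, Hh jj ZZ, Hh jj Zz}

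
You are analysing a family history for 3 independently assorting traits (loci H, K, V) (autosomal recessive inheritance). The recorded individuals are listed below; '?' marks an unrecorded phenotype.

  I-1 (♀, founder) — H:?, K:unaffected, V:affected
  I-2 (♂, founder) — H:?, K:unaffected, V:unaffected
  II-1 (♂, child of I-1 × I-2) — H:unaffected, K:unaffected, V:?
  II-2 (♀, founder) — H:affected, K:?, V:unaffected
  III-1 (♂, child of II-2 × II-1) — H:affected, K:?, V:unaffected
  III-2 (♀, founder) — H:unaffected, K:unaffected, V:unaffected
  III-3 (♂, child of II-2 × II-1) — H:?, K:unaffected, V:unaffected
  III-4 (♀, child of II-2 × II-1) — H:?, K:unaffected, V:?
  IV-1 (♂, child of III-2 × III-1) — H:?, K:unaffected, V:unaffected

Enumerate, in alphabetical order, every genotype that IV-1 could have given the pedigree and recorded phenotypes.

IV-1 ∈ {Hh KK VV, Hh KK Vv, Hh Kk VV, Hh Kk Vv, hh KK VV, hh KK Vv, hh Kk VV, hh Kk Vv}

H/I-1 ? ·: HH|Hh|hh
H/I-2 ? ·: HH|Hh|hh
H/II-1 un I-1×I-2: Hh
H/II-2 aff ·: hh
H/III-1 aff II-2×II-1: hh
H/III-2 un ·: HH|Hh
H/III-3 ? II-2×II-1: Hh|hh
H/III-4 ? II-2×II-1: Hh|hh
H/IV-1 ? III-2×III-1: Hh|hh
⇒ H over [I-1,I-2,II-1,II-2,III-1,III-2,III-3,III-4,IV-1]: 84 consistent
K/I-1 un ·: KK|Kk
K/I-2 un ·: KK|Kk
K/II-1 un I-1×I-2: KK|Kk
K/II-2 ? ·: KK|Kk|kk
K/III-1 ? II-2×II-1: KK|Kk|kk
K/III-2 un ·: KK|Kk
K/III-3 un II-2×II-1: KK|Kk
K/III-4 un II-2×II-1: KK|Kk
K/IV-1 un III-2×III-1: KK|Kk
⇒ K over [I-1,I-2,II-1,II-2,III-1,III-2,III-3,III-4,IV-1]: 350 consistent
V/I-1 aff ·: vv
V/I-2 un ·: VV|Vv
V/II-1 ? I-1×I-2: Vv|vv
V/II-2 un ·: VV|Vv
V/III-1 un II-2×II-1: VV|Vv
V/III-2 un ·: VV|Vv
V/III-3 un II-2×II-1: VV|Vv
V/III-4 ? II-2×II-1: VV|Vv|vv
V/IV-1 un III-2×III-1: VV|Vv
⇒ V over [I-1,I-2,II-1,II-2,III-1,III-2,III-3,III-4,IV-1]: 152 consistent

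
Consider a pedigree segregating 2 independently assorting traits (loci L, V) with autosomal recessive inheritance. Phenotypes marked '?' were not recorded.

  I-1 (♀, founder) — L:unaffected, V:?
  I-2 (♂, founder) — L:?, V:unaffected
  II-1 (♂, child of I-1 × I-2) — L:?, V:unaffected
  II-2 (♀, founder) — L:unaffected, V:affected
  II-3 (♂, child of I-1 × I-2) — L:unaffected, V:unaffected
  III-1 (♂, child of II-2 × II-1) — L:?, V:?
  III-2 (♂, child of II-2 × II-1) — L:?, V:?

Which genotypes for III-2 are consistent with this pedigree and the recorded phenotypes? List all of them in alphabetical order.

L/I-1 un ·: LL|Ll
L/I-2 ? ·: LL|Ll|ll
L/II-1 ? I-1×I-2: LL|Ll|ll
L/II-2 un ·: LL|Ll
L/II-3 un I-1×I-2: LL|Ll
L/III-1 ? II-2×II-1: LL|Ll|ll
L/III-2 ? II-2×II-1: LL|Ll|ll
⇒ L over [I-1,I-2,II-1,II-2,II-3,III-1,III-2]: 154 consistent
V/I-1 ? ·: VV|Vv|vv
V/I-2 un ·: VV|Vv
V/II-1 un I-1×I-2: VV|Vv
V/II-2 aff ·: vv
V/II-3 un I-1×I-2: VV|Vv
V/III-1 ? II-2×II-1: Vv|vv
V/III-2 ? II-2×II-1: Vv|vv
⇒ V over [I-1,I-2,II-1,II-2,II-3,III-1,III-2]: 39 consistent

III-2 ∈ {LL Vv, LL vv, Ll Vv, Ll vv, ll Vv, ll vv}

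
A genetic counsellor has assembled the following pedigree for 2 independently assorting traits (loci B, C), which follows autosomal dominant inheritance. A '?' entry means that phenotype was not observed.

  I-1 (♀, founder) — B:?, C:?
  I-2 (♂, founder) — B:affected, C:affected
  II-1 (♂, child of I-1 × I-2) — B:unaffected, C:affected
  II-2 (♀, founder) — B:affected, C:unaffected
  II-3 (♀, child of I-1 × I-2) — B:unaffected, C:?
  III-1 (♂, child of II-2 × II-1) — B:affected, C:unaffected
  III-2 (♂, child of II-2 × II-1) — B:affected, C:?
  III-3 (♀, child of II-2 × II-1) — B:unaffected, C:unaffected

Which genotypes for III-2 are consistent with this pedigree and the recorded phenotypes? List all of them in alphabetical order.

III-2 ∈ {Bb Cc, Bb cc}

B/I-1 ? ·: bb|Bb
B/I-2 aff ·: Bb
B/II-1 un I-1×I-2: bb
B/II-2 aff ·: Bb
B/II-3 un I-1×I-2: bb
B/III-1 aff II-2×II-1: Bb
B/III-2 aff II-2×II-1: Bb
B/III-3 un II-2×II-1: bb
⇒ B over [I-1,I-2,II-1,II-2,II-3,III-1,III-2,III-3]: 2 consistent
C/I-1 ? ·: cc|Cc|CC
C/I-2 aff ·: Cc|CC
C/II-1 aff I-1×I-2: Cc
C/II-2 un ·: cc
C/II-3 ? I-1×I-2: cc|Cc|CC
C/III-1 un II-2×II-1: cc
C/III-2 ? II-2×II-1: cc|Cc
C/III-3 un II-2×II-1: cc
⇒ C over [I-1,I-2,II-1,II-2,II-3,III-1,III-2,III-3]: 20 consistent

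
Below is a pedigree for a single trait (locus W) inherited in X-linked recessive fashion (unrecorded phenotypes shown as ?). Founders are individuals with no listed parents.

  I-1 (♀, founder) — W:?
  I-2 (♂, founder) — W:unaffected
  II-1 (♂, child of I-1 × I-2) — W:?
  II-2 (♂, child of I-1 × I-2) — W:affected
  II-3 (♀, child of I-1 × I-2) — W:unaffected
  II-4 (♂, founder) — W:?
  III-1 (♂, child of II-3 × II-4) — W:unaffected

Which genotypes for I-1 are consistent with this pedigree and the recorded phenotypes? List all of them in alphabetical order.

W/I-1 ? ·: X^WX^w|X^wX^w
W/I-2 un ·: X^WY
W/II-1 ? I-1×I-2: X^WY|X^wY
W/II-2 aff I-1×I-2: X^wY
W/II-3 un I-1×I-2: X^WX^W|X^WX^w
W/II-4 ? ·: X^WY|X^wY
W/III-1 un II-3×II-4: X^WY
⇒ W over [I-1,I-2,II-1,II-2,II-3,II-4,III-1]: 10 consistent

I-1 ∈ {X^WX^w, X^wX^w}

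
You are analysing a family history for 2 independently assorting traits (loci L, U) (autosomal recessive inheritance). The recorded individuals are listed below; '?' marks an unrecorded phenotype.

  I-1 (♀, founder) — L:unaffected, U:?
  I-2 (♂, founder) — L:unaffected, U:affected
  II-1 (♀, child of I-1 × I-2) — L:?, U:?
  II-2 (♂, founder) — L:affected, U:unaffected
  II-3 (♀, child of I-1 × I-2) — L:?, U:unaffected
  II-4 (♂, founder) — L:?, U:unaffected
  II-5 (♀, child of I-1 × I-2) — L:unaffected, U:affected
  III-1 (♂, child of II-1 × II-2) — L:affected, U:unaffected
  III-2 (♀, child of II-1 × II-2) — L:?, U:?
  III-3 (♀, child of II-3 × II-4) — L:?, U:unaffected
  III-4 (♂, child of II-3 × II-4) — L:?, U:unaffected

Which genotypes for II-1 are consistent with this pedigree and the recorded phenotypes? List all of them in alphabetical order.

II-1 ∈ {Ll Uu, Ll uu, ll Uu, ll uu}

L/I-1 un ·: LL|Ll
L/I-2 un ·: LL|Ll
L/II-1 ? I-1×I-2: Ll|ll
L/II-2 aff ·: ll
L/II-3 ? I-1×I-2: LL|Ll|ll
L/II-4 ? ·: LL|Ll|ll
L/II-5 un I-1×I-2: LL|Ll
L/III-1 aff II-1×II-2: ll
L/III-2 ? II-1×II-2: Ll|ll
L/III-3 ? II-3×II-4: LL|Ll|ll
L/III-4 ? II-3×II-4: LL|Ll|ll
⇒ L over [I-1,I-2,II-1,II-2,II-3,II-4,II-5,III-1,III-2,III-3,III-4]: 358 consistent
U/I-1 ? ·: Uu
U/I-2 aff ·: uu
U/II-1 ? I-1×I-2: Uu|uu
U/II-2 un ·: UU|Uu
U/II-3 un I-1×I-2: Uu
U/II-4 un ·: UU|Uu
U/II-5 aff I-1×I-2: uu
U/III-1 un II-1×II-2: UU|Uu
U/III-2 ? II-1×II-2: UU|Uu|uu
U/III-3 un II-3×II-4: UU|Uu
U/III-4 un II-3×II-4: UU|Uu
⇒ U over [I-1,I-2,II-1,II-2,II-3,II-4,II-5,III-1,III-2,III-3,III-4]: 104 consistent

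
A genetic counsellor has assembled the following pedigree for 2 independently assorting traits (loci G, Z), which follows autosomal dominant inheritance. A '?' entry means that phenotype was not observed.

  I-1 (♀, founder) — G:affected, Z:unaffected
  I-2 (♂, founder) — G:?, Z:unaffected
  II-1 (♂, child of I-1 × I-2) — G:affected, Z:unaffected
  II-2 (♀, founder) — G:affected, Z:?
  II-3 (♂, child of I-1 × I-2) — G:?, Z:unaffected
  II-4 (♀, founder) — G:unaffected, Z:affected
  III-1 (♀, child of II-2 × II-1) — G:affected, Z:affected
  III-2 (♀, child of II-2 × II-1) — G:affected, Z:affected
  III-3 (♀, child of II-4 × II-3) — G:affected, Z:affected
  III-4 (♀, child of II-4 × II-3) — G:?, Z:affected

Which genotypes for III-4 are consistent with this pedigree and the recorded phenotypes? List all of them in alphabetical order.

G/I-1 aff ·: Gg|GG
G/I-2 ? ·: gg|Gg|GG
G/II-1 aff I-1×I-2: Gg|GG
G/II-2 aff ·: Gg|GG
G/II-3 ? I-1×I-2: Gg|GG
G/II-4 un ·: gg
G/III-1 aff II-2×II-1: Gg|GG
G/III-2 aff II-2×II-1: Gg|GG
G/III-3 aff II-4×II-3: Gg
G/III-4 ? II-4×II-3: gg|Gg
⇒ G over [I-1,I-2,II-1,II-2,II-3,II-4,III-1,III-2,III-3,III-4]: 154 consistent
Z/I-1 un ·: zz
Z/I-2 un ·: zz
Z/II-1 un I-1×I-2: zz
Z/II-2 ? ·: Zz|ZZ
Z/II-3 un I-1×I-2: zz
Z/II-4 aff ·: Zz|ZZ
Z/III-1 aff II-2×II-1: Zz
Z/III-2 aff II-2×II-1: Zz
Z/III-3 aff II-4×II-3: Zz
Z/III-4 aff II-4×II-3: Zz
⇒ Z over [I-1,I-2,II-1,II-2,II-3,II-4,III-1,III-2,III-3,III-4]: 4 consistent

III-4 ∈ {Gg Zz, gg Zz}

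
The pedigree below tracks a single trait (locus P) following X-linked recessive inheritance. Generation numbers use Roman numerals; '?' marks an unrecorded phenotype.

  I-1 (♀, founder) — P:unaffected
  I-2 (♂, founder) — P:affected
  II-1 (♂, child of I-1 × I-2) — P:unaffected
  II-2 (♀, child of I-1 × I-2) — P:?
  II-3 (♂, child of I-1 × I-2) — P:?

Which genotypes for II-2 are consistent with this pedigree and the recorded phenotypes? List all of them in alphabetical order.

II-2 ∈ {X^PX^p, X^pX^p}

P/I-1 un ·: X^PX^P|X^PX^p
P/I-2 aff ·: X^pY
P/II-1 un I-1×I-2: X^PY
P/II-2 ? I-1×I-2: X^PX^p|X^pX^p
P/II-3 ? I-1×I-2: X^PY|X^pY
⇒ P over [I-1,I-2,II-1,II-2,II-3]: 5 consistent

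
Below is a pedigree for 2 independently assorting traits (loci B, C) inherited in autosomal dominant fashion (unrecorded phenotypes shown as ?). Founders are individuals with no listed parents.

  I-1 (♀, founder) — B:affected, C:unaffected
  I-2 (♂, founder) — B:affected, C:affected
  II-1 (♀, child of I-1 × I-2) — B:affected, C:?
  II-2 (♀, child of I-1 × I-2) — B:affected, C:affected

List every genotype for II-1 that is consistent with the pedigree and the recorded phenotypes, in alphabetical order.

II-1 ∈ {BB Cc, BB cc, Bb Cc, Bb cc}

B/I-1 aff ·: Bb|BB
B/I-2 aff ·: Bb|BB
B/II-1 aff I-1×I-2: Bb|BB
B/II-2 aff I-1×I-2: Bb|BB
⇒ B over [I-1,I-2,II-1,II-2]: 13 consistent
C/I-1 un ·: cc
C/I-2 aff ·: Cc|CC
C/II-1 ? I-1×I-2: cc|Cc
C/II-2 aff I-1×I-2: Cc
⇒ C over [I-1,I-2,II-1,II-2]: 3 consistent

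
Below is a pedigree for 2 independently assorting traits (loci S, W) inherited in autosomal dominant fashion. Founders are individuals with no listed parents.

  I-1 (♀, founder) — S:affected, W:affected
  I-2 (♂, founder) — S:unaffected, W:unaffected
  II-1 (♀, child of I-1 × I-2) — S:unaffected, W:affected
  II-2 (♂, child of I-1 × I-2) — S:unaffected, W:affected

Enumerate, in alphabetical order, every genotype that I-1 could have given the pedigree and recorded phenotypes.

I-1 ∈ {Ss WW, Ss Ww}

S/I-1 aff ·: Ss
S/I-2 un ·: ss
S/II-1 un I-1×I-2: ss
S/II-2 un I-1×I-2: ss
⇒ S over [I-1,I-2,II-1,II-2]: 1 consistent
W/I-1 aff ·: Ww|WW
W/I-2 un ·: ww
W/II-1 aff I-1×I-2: Ww
W/II-2 aff I-1×I-2: Ww
⇒ W over [I-1,I-2,II-1,II-2]: 2 consistent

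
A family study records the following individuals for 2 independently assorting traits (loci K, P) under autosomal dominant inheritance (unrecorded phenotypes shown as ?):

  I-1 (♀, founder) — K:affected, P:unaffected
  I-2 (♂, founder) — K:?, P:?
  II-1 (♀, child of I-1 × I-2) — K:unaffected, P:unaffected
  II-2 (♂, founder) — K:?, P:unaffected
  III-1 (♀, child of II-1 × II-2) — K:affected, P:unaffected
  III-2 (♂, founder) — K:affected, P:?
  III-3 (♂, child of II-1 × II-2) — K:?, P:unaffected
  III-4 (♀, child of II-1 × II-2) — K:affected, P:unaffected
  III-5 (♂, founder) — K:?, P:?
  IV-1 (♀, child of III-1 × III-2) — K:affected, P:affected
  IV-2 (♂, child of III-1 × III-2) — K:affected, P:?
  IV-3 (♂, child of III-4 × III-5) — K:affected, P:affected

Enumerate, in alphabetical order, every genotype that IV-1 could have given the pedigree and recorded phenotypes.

K/I-1 aff ·: Kk
K/I-2 ? ·: kk|Kk
K/II-1 un I-1×I-2: kk
K/II-2 ? ·: Kk|KK
K/III-1 aff II-1×II-2: Kk
K/III-2 aff ·: Kk|KK
K/III-3 ? II-1×II-2: kk|Kk
K/III-4 aff II-1×II-2: Kk
K/III-5 ? ·: kk|Kk|KK
K/IV-1 aff III-1×III-2: Kk|KK
K/IV-2 aff III-1×III-2: Kk|KK
K/IV-3 aff III-4×III-5: Kk|KK
⇒ K over [I-1,I-2,II-1,II-2,III-1,III-2,III-3,III-4,III-5,IV-1,IV-2,IV-3]: 240 consistent
P/I-1 un ·: pp
P/I-2 ? ·: pp|Pp
P/II-1 un I-1×I-2: pp
P/II-2 un ·: pp
P/III-1 un II-1×II-2: pp
P/III-2 ? ·: Pp|PP
P/III-3 un II-1×II-2: pp
P/III-4 un II-1×II-2: pp
P/III-5 ? ·: Pp|PP
P/IV-1 aff III-1×III-2: Pp
P/IV-2 ? III-1×III-2: pp|Pp
P/IV-3 aff III-4×III-5: Pp
⇒ P over [I-1,I-2,II-1,II-2,III-1,III-2,III-3,III-4,III-5,IV-1,IV-2,IV-3]: 12 consistent

IV-1 ∈ {KK Pp, Kk Pp}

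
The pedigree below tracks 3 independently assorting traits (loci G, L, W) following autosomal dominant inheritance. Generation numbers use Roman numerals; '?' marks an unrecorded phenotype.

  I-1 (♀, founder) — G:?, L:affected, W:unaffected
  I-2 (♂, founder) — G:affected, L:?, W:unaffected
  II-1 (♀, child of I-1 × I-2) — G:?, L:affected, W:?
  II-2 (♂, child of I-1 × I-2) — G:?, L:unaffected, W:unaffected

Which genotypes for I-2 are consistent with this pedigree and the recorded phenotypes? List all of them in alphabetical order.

I-2 ∈ {GG Ll ww, GG ll ww, Gg Ll ww, Gg ll ww}

G/I-1 ? ·: gg|Gg|GG
G/I-2 aff ·: Gg|GG
G/II-1 ? I-1×I-2: gg|Gg|GG
G/II-2 ? I-1×I-2: gg|Gg|GG
⇒ G over [I-1,I-2,II-1,II-2]: 23 consistent
L/I-1 aff ·: Ll
L/I-2 ? ·: ll|Ll
L/II-1 aff I-1×I-2: Ll|LL
L/II-2 un I-1×I-2: ll
⇒ L over [I-1,I-2,II-1,II-2]: 3 consistent
W/I-1 un ·: ww
W/I-2 un ·: ww
W/II-1 ? I-1×I-2: ww
W/II-2 un I-1×I-2: ww
⇒ W over [I-1,I-2,II-1,II-2]: 1 consistent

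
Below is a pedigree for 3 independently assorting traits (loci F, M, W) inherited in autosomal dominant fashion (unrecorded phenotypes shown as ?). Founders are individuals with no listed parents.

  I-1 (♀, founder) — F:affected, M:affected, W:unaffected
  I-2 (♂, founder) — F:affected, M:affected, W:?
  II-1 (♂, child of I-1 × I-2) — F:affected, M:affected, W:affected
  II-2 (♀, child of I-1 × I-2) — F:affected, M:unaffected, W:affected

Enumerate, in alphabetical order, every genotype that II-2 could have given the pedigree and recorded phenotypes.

F/I-1 aff ·: Ff|FF
F/I-2 aff ·: Ff|FF
F/II-1 aff I-1×I-2: Ff|FF
F/II-2 aff I-1×I-2: Ff|FF
⇒ F over [I-1,I-2,II-1,II-2]: 13 consistent
M/I-1 aff ·: Mm
M/I-2 aff ·: Mm
M/II-1 aff I-1×I-2: Mm|MM
M/II-2 un I-1×I-2: mm
⇒ M over [I-1,I-2,II-1,II-2]: 2 consistent
W/I-1 un ·: ww
W/I-2 ? ·: Ww|WW
W/II-1 aff I-1×I-2: Ww
W/II-2 aff I-1×I-2: Ww
⇒ W over [I-1,I-2,II-1,II-2]: 2 consistent

II-2 ∈ {FF mm Ww, Ff mm Ww}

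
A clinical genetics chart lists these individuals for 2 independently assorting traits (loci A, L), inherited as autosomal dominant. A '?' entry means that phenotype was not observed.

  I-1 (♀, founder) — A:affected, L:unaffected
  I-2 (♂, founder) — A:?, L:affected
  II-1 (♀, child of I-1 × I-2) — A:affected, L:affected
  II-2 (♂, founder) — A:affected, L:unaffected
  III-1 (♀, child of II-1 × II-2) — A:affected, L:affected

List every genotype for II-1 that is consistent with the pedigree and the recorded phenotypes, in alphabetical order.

II-1 ∈ {AA Ll, Aa Ll}

A/I-1 aff ·: Aa|AA
A/I-2 ? ·: aa|Aa|AA
A/II-1 aff I-1×I-2: Aa|AA
A/II-2 aff ·: Aa|AA
A/III-1 aff II-1×II-2: Aa|AA
⇒ A over [I-1,I-2,II-1,II-2,III-1]: 32 consistent
L/I-1 un ·: ll
L/I-2 aff ·: Ll|LL
L/II-1 aff I-1×I-2: Ll
L/II-2 un ·: ll
L/III-1 aff II-1×II-2: Ll
⇒ L over [I-1,I-2,II-1,II-2,III-1]: 2 consistent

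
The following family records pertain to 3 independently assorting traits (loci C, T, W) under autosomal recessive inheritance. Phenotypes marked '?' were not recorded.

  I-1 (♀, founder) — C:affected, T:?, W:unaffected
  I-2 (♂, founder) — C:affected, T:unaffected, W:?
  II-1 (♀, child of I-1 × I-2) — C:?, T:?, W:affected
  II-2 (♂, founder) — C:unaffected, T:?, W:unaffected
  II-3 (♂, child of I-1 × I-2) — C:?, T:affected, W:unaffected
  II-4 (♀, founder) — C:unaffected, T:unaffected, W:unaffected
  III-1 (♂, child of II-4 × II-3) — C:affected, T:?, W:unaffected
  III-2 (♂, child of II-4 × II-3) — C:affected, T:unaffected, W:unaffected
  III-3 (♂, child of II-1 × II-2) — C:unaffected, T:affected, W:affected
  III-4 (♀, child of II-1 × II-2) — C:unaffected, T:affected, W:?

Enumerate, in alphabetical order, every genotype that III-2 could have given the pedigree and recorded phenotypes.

C/I-1 aff ·: cc
C/I-2 aff ·: cc
C/II-1 ? I-1×I-2: cc
C/II-2 un ·: CC|Cc
C/II-3 ? I-1×I-2: cc
C/II-4 un ·: Cc
C/III-1 aff II-4×II-3: cc
C/III-2 aff II-4×II-3: cc
C/III-3 un II-1×II-2: Cc
C/III-4 un II-1×II-2: Cc
⇒ C over [I-1,I-2,II-1,II-2,II-3,II-4,III-1,III-2,III-3,III-4]: 2 consistent
T/I-1 ? ·: Tt|tt
T/I-2 un ·: Tt
T/II-1 ? I-1×I-2: Tt|tt
T/II-2 ? ·: Tt|tt
T/II-3 aff I-1×I-2: tt
T/II-4 un ·: TT|Tt
T/III-1 ? II-4×II-3: Tt|tt
T/III-2 un II-4×II-3: Tt
T/III-3 aff II-1×II-2: tt
T/III-4 aff II-1×II-2: tt
⇒ T over [I-1,I-2,II-1,II-2,II-3,II-4,III-1,III-2,III-3,III-4]: 24 consistent
W/I-1 un ·: Ww
W/I-2 ? ·: Ww|ww
W/II-1 aff I-1×I-2: ww
W/II-2 un ·: Ww
W/II-3 un I-1×I-2: WW|Ww
W/II-4 un ·: WW|Ww
W/III-1 un II-4×II-3: WW|Ww
W/III-2 un II-4×II-3: WW|Ww
W/III-3 aff II-1×II-2: ww
W/III-4 ? II-1×II-2: Ww|ww
⇒ W over [I-1,I-2,II-1,II-2,II-3,II-4,III-1,III-2,III-3,III-4]: 42 consistent

III-2 ∈ {cc Tt WW, cc Tt Ww}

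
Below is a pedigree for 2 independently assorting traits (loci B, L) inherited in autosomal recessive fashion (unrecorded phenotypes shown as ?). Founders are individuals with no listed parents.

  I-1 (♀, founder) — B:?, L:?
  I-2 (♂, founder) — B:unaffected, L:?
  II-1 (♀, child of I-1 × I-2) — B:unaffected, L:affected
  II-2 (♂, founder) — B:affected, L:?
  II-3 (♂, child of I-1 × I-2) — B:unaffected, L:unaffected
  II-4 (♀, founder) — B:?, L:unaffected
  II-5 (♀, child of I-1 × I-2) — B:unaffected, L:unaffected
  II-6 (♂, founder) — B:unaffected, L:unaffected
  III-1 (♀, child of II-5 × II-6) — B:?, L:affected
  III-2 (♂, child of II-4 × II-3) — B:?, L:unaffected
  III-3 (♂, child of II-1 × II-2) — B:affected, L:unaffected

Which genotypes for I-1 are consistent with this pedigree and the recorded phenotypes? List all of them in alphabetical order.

I-1 ∈ {BB Ll, BB ll, Bb Ll, Bb ll, bb Ll, bb ll}

B/I-1 ? ·: BB|Bb|bb
B/I-2 un ·: BB|Bb
B/II-1 un I-1×I-2: Bb
B/II-2 aff ·: bb
B/II-3 un I-1×I-2: BB|Bb
B/II-4 ? ·: BB|Bb|bb
B/II-5 un I-1×I-2: BB|Bb
B/II-6 un ·: BB|Bb
B/III-1 ? II-5×II-6: BB|Bb|bb
B/III-2 ? II-4×II-3: BB|Bb|bb
B/III-3 aff II-1×II-2: bb
⇒ B over [I-1,I-2,II-1,II-2,II-3,II-4,II-5,II-6,III-1,III-2,III-3]: 334 consistent
L/I-1 ? ·: Ll|ll
L/I-2 ? ·: Ll|ll
L/II-1 aff I-1×I-2: ll
L/II-2 ? ·: LL|Ll
L/II-3 un I-1×I-2: LL|Ll
L/II-4 un ·: LL|Ll
L/II-5 un I-1×I-2: Ll
L/II-6 un ·: Ll
L/III-1 aff II-5×II-6: ll
L/III-2 un II-4×II-3: LL|Ll
L/III-3 un II-1×II-2: Ll
⇒ L over [I-1,I-2,II-1,II-2,II-3,II-4,II-5,II-6,III-1,III-2,III-3]: 30 consistent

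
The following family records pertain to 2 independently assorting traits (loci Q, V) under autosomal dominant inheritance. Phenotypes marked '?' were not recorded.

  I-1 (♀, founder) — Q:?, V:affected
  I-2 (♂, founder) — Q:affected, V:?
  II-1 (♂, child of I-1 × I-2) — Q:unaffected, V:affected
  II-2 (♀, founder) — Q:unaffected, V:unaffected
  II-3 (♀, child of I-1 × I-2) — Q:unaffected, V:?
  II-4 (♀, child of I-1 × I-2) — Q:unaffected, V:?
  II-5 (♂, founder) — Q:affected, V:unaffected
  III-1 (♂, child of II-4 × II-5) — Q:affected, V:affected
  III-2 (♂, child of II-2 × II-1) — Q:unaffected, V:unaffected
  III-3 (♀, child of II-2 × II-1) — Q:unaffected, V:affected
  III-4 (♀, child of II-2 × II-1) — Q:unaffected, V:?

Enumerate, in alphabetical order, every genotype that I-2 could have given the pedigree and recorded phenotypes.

I-2 ∈ {Qq VV, Qq Vv, Qq vv}

Q/I-1 ? ·: qq|Qq
Q/I-2 aff ·: Qq
Q/II-1 un I-1×I-2: qq
Q/II-2 un ·: qq
Q/II-3 un I-1×I-2: qq
Q/II-4 un I-1×I-2: qq
Q/II-5 aff ·: Qq|QQ
Q/III-1 aff II-4×II-5: Qq
Q/III-2 un II-2×II-1: qq
Q/III-3 un II-2×II-1: qq
Q/III-4 un II-2×II-1: qq
⇒ Q over [I-1,I-2,II-1,II-2,II-3,II-4,II-5,III-1,III-2,III-3,III-4]: 4 consistent
V/I-1 aff ·: Vv|VV
V/I-2 ? ·: vv|Vv|VV
V/II-1 aff I-1×I-2: Vv
V/II-2 un ·: vv
V/II-3 ? I-1×I-2: vv|Vv|VV
V/II-4 ? I-1×I-2: Vv|VV
V/II-5 un ·: vv
V/III-1 aff II-4×II-5: Vv
V/III-2 un II-2×II-1: vv
V/III-3 aff II-2×II-1: Vv
V/III-4 ? II-2×II-1: vv|Vv
⇒ V over [I-1,I-2,II-1,II-2,II-3,II-4,II-5,III-1,III-2,III-3,III-4]: 34 consistent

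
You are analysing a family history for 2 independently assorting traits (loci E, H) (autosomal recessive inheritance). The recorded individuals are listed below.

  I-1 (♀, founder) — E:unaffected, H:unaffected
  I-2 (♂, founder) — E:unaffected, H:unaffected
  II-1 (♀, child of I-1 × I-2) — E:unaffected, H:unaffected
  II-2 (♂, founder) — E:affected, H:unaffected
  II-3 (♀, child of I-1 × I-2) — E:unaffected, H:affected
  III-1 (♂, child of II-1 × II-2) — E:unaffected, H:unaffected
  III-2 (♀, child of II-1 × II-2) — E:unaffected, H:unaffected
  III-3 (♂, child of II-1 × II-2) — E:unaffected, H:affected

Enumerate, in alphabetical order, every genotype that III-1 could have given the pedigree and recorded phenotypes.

E/I-1 un ·: EE|Ee
E/I-2 un ·: EE|Ee
E/II-1 un I-1×I-2: EE|Ee
E/II-2 aff ·: ee
E/II-3 un I-1×I-2: EE|Ee
E/III-1 un II-1×II-2: Ee
E/III-2 un II-1×II-2: Ee
E/III-3 un II-1×II-2: Ee
⇒ E over [I-1,I-2,II-1,II-2,II-3,III-1,III-2,III-3]: 13 consistent
H/I-1 un ·: Hh
H/I-2 un ·: Hh
H/II-1 un I-1×I-2: Hh
H/II-2 un ·: Hh
H/II-3 aff I-1×I-2: hh
H/III-1 un II-1×II-2: HH|Hh
H/III-2 un II-1×II-2: HH|Hh
H/III-3 aff II-1×II-2: hh
⇒ H over [I-1,I-2,II-1,II-2,II-3,III-1,III-2,III-3]: 4 consistent

III-1 ∈ {Ee HH, Ee Hh}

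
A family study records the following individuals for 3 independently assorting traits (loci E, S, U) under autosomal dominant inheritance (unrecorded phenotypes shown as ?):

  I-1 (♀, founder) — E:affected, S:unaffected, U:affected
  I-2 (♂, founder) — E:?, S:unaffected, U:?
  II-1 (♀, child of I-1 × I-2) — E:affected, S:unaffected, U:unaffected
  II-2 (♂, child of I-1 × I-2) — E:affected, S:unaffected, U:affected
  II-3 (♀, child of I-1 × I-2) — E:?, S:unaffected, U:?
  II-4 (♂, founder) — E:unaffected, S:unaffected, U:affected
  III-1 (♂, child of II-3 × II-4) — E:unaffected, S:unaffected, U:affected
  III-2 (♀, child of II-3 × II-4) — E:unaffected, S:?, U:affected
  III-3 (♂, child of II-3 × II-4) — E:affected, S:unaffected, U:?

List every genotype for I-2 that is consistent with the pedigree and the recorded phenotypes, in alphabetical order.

I-2 ∈ {EE ss Uu, EE ss uu, Ee ss Uu, Ee ss uu, ee ss Uu, ee ss uu}

E/I-1 aff ·: Ee|EE
E/I-2 ? ·: ee|Ee|EE
E/II-1 aff I-1×I-2: Ee|EE
E/II-2 aff I-1×I-2: Ee|EE
E/II-3 ? I-1×I-2: Ee
E/II-4 un ·: ee
E/III-1 un II-3×II-4: ee
E/III-2 un II-3×II-4: ee
E/III-3 aff II-3×II-4: Ee
⇒ E over [I-1,I-2,II-1,II-2,II-3,II-4,III-1,III-2,III-3]: 14 consistent
S/I-1 un ·: ss
S/I-2 un ·: ss
S/II-1 un I-1×I-2: ss
S/II-2 un I-1×I-2: ss
S/II-3 un I-1×I-2: ss
S/II-4 un ·: ss
S/III-1 un II-3×II-4: ss
S/III-2 ? II-3×II-4: ss
S/III-3 un II-3×II-4: ss
⇒ S over [I-1,I-2,II-1,II-2,II-3,II-4,III-1,III-2,III-3]: 1 consistent
U/I-1 aff ·: Uu
U/I-2 ? ·: uu|Uu
U/II-1 un I-1×I-2: uu
U/II-2 aff I-1×I-2: Uu|UU
U/II-3 ? I-1×I-2: uu|Uu|UU
U/II-4 aff ·: Uu|UU
U/III-1 aff II-3×II-4: Uu|UU
U/III-2 aff II-3×II-4: Uu|UU
U/III-3 ? II-3×II-4: uu|Uu|UU
⇒ U over [I-1,I-2,II-1,II-2,II-3,II-4,III-1,III-2,III-3]: 87 consistent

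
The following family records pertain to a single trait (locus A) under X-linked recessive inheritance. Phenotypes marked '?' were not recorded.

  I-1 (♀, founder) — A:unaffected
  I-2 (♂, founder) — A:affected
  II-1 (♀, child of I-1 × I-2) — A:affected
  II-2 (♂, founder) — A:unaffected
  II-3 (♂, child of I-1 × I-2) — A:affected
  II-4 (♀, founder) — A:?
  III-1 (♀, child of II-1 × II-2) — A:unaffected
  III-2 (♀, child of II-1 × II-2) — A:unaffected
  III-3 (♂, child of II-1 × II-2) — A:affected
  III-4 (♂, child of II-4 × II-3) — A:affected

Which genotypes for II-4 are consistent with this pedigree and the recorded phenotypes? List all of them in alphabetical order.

II-4 ∈ {X^AX^a, X^aX^a}

A/I-1 un ·: X^AX^a
A/I-2 aff ·: X^aY
A/II-1 aff I-1×I-2: X^aX^a
A/II-2 un ·: X^AY
A/II-3 aff I-1×I-2: X^aY
A/II-4 ? ·: X^AX^a|X^aX^a
A/III-1 un II-1×II-2: X^AX^a
A/III-2 un II-1×II-2: X^AX^a
A/III-3 aff II-1×II-2: X^aY
A/III-4 aff II-4×II-3: X^aY
⇒ A over [I-1,I-2,II-1,II-2,II-3,II-4,III-1,III-2,III-3,III-4]: 2 consistent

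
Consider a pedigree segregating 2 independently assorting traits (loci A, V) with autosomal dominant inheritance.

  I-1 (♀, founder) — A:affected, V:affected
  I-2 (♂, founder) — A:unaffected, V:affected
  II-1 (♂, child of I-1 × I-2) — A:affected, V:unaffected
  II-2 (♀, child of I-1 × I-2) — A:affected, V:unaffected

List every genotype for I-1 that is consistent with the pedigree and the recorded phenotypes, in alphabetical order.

I-1 ∈ {AA Vv, Aa Vv}

A/I-1 aff ·: Aa|AA
A/I-2 un ·: aa
A/II-1 aff I-1×I-2: Aa
A/II-2 aff I-1×I-2: Aa
⇒ A over [I-1,I-2,II-1,II-2]: 2 consistent
V/I-1 aff ·: Vv
V/I-2 aff ·: Vv
V/II-1 un I-1×I-2: vv
V/II-2 un I-1×I-2: vv
⇒ V over [I-1,I-2,II-1,II-2]: 1 consistent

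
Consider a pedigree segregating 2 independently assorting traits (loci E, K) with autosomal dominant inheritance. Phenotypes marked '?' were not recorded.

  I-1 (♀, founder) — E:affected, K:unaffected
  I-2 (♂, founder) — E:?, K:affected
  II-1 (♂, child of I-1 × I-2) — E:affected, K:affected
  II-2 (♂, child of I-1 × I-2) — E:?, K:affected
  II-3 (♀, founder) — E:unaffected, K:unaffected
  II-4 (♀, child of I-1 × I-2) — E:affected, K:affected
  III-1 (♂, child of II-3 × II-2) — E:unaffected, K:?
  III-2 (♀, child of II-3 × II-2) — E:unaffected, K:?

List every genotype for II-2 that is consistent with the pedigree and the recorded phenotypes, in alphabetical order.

E/I-1 aff ·: Ee|EE
E/I-2 ? ·: ee|Ee|EE
E/II-1 aff I-1×I-2: Ee|EE
E/II-2 ? I-1×I-2: ee|Ee
E/II-3 un ·: ee
E/II-4 aff I-1×I-2: Ee|EE
E/III-1 un II-3×II-2: ee
E/III-2 un II-3×II-2: ee
⇒ E over [I-1,I-2,II-1,II-2,II-3,II-4,III-1,III-2]: 19 consistent
K/I-1 un ·: kk
K/I-2 aff ·: Kk|KK
K/II-1 aff I-1×I-2: Kk
K/II-2 aff I-1×I-2: Kk
K/II-3 un ·: kk
K/II-4 aff I-1×I-2: Kk
K/III-1 ? II-3×II-2: kk|Kk
K/III-2 ? II-3×II-2: kk|Kk
⇒ K over [I-1,I-2,II-1,II-2,II-3,II-4,III-1,III-2]: 8 consistent

II-2 ∈ {Ee Kk, ee Kk}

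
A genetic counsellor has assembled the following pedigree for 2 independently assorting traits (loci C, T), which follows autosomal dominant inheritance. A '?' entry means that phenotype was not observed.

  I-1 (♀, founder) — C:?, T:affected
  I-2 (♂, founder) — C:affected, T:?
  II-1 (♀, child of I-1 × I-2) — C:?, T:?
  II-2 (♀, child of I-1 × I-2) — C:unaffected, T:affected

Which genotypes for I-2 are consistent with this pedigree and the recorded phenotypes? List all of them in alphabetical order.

I-2 ∈ {Cc TT, Cc Tt, Cc tt}

C/I-1 ? ·: cc|Cc
C/I-2 aff ·: Cc
C/II-1 ? I-1×I-2: cc|Cc|CC
C/II-2 un I-1×I-2: cc
⇒ C over [I-1,I-2,II-1,II-2]: 5 consistent
T/I-1 aff ·: Tt|TT
T/I-2 ? ·: tt|Tt|TT
T/II-1 ? I-1×I-2: tt|Tt|TT
T/II-2 aff I-1×I-2: Tt|TT
⇒ T over [I-1,I-2,II-1,II-2]: 18 consistent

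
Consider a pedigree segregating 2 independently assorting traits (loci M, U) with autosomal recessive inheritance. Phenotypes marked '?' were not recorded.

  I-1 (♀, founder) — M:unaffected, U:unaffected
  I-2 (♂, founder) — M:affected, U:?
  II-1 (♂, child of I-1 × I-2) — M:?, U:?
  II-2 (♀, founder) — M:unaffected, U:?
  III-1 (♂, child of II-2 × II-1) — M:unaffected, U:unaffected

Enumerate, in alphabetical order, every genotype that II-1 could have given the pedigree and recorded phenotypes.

M/I-1 un ·: MM|Mm
M/I-2 aff ·: mm
M/II-1 ? I-1×I-2: Mm|mm
M/II-2 un ·: MM|Mm
M/III-1 un II-2×II-1: MM|Mm
⇒ M over [I-1,I-2,II-1,II-2,III-1]: 10 consistent
U/I-1 un ·: UU|Uu
U/I-2 ? ·: UU|Uu|uu
U/II-1 ? I-1×I-2: UU|Uu|uu
U/II-2 ? ·: UU|Uu|uu
U/III-1 un II-2×II-1: UU|Uu
⇒ U over [I-1,I-2,II-1,II-2,III-1]: 45 consistent

II-1 ∈ {Mm UU, Mm Uu, Mm uu, mm UU, mm Uu, mm uu}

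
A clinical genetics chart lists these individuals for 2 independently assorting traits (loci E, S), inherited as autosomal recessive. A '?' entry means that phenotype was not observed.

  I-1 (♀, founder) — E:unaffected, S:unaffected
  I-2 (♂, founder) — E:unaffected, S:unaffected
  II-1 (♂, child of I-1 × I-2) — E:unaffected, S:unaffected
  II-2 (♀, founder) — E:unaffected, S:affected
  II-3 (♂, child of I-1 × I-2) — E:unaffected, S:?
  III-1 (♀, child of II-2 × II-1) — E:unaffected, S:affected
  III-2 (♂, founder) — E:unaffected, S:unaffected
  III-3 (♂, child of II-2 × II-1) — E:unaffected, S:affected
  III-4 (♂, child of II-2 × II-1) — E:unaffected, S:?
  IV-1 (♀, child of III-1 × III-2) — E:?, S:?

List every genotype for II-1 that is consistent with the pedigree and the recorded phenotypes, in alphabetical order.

E/I-1 un ·: EE|Ee
E/I-2 un ·: EE|Ee
E/II-1 un I-1×I-2: EE|Ee
E/II-2 un ·: EE|Ee
E/II-3 un I-1×I-2: EE|Ee
E/III-1 un II-2×II-1: EE|Ee
E/III-2 un ·: EE|Ee
E/III-3 un II-2×II-1: EE|Ee
E/III-4 un II-2×II-1: EE|Ee
E/IV-1 ? III-1×III-2: EE|Ee|ee
⇒ E over [I-1,I-2,II-1,II-2,II-3,III-1,III-2,III-3,III-4,IV-1]: 629 consistent
S/I-1 un ·: SS|Ss
S/I-2 un ·: SS|Ss
S/II-1 un I-1×I-2: Ss
S/II-2 aff ·: ss
S/II-3 ? I-1×I-2: SS|Ss|ss
S/III-1 aff II-2×II-1: ss
S/III-2 un ·: SS|Ss
S/III-3 aff II-2×II-1: ss
S/III-4 ? II-2×II-1: Ss|ss
S/IV-1 ? III-1×III-2: Ss|ss
⇒ S over [I-1,I-2,II-1,II-2,II-3,III-1,III-2,III-3,III-4,IV-1]: 42 consistent

II-1 ∈ {EE Ss, Ee Ss}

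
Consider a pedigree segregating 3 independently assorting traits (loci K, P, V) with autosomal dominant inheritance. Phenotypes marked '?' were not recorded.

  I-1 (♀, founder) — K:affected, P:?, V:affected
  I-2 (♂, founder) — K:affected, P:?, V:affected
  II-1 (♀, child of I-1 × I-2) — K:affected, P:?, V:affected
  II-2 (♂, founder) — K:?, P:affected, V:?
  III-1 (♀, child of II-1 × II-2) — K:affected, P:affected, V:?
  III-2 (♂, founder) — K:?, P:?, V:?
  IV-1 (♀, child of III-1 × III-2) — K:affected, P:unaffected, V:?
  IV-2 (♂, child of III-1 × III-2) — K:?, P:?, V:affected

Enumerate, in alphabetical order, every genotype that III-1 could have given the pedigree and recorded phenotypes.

III-1 ∈ {KK Pp VV, KK Pp Vv, KK Pp vv, Kk Pp VV, Kk Pp Vv, Kk Pp vv}

K/I-1 aff ·: Kk|KK
K/I-2 aff ·: Kk|KK
K/II-1 aff I-1×I-2: Kk|KK
K/II-2 ? ·: kk|Kk|KK
K/III-1 aff II-1×II-2: Kk|KK
K/III-2 ? ·: kk|Kk|KK
K/IV-1 aff III-1×III-2: Kk|KK
K/IV-2 ? III-1×III-2: kk|Kk|KK
⇒ K over [I-1,I-2,II-1,II-2,III-1,III-2,IV-1,IV-2]: 288 consistent
P/I-1 ? ·: pp|Pp|PP
P/I-2 ? ·: pp|Pp|PP
P/II-1 ? I-1×I-2: pp|Pp|PP
P/II-2 aff ·: Pp|PP
P/III-1 aff II-1×II-2: Pp
P/III-2 ? ·: pp|Pp
P/IV-1 un III-1×III-2: pp
P/IV-2 ? III-1×III-2: pp|Pp|PP
⇒ P over [I-1,I-2,II-1,II-2,III-1,III-2,IV-1,IV-2]: 130 consistent
V/I-1 aff ·: Vv|VV
V/I-2 aff ·: Vv|VV
V/II-1 aff I-1×I-2: Vv|VV
V/II-2 ? ·: vv|Vv|VV
V/III-1 ? II-1×II-2: vv|Vv|VV
V/III-2 ? ·: vv|Vv|VV
V/IV-1 ? III-1×III-2: vv|Vv|VV
V/IV-2 aff III-1×III-2: Vv|VV
⇒ V over [I-1,I-2,II-1,II-2,III-1,III-2,IV-1,IV-2]: 306 consistent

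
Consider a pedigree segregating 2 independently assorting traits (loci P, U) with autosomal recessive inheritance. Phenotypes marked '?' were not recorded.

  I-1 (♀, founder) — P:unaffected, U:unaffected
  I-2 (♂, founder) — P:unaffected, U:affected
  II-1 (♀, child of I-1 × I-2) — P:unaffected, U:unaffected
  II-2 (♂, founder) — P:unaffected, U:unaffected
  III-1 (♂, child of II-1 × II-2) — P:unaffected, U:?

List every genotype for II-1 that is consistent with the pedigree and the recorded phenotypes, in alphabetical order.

P/I-1 un ·: PP|Pp
P/I-2 un ·: PP|Pp
P/II-1 un I-1×I-2: PP|Pp
P/II-2 un ·: PP|Pp
P/III-1 un II-1×II-2: PP|Pp
⇒ P over [I-1,I-2,II-1,II-2,III-1]: 24 consistent
U/I-1 un ·: UU|Uu
U/I-2 aff ·: uu
U/II-1 un I-1×I-2: Uu
U/II-2 un ·: UU|Uu
U/III-1 ? II-1×II-2: UU|Uu|uu
⇒ U over [I-1,I-2,II-1,II-2,III-1]: 10 consistent

II-1 ∈ {PP Uu, Pp Uu}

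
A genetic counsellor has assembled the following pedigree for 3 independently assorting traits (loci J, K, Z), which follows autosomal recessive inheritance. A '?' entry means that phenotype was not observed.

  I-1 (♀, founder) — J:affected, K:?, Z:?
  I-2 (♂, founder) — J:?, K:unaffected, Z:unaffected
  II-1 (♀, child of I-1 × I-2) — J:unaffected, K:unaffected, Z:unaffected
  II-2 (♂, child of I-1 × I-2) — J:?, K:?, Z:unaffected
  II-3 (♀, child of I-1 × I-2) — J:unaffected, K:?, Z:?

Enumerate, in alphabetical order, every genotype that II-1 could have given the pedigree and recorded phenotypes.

II-1 ∈ {Jj KK ZZ, Jj KK Zz, Jj Kk ZZ, Jj Kk Zz}

J/I-1 aff ·: jj
J/I-2 ? ·: JJ|Jj
J/II-1 un I-1×I-2: Jj
J/II-2 ? I-1×I-2: Jj|jj
J/II-3 un I-1×I-2: Jj
⇒ J over [I-1,I-2,II-1,II-2,II-3]: 3 consistent
K/I-1 ? ·: KK|Kk|kk
K/I-2 un ·: KK|Kk
K/II-1 un I-1×I-2: KK|Kk
K/II-2 ? I-1×I-2: KK|Kk|kk
K/II-3 ? I-1×I-2: KK|Kk|kk
⇒ K over [I-1,I-2,II-1,II-2,II-3]: 40 consistent
Z/I-1 ? ·: ZZ|Zz|zz
Z/I-2 un ·: ZZ|Zz
Z/II-1 un I-1×I-2: ZZ|Zz
Z/II-2 un I-1×I-2: ZZ|Zz
Z/II-3 ? I-1×I-2: ZZ|Zz|zz
⇒ Z over [I-1,I-2,II-1,II-2,II-3]: 32 consistent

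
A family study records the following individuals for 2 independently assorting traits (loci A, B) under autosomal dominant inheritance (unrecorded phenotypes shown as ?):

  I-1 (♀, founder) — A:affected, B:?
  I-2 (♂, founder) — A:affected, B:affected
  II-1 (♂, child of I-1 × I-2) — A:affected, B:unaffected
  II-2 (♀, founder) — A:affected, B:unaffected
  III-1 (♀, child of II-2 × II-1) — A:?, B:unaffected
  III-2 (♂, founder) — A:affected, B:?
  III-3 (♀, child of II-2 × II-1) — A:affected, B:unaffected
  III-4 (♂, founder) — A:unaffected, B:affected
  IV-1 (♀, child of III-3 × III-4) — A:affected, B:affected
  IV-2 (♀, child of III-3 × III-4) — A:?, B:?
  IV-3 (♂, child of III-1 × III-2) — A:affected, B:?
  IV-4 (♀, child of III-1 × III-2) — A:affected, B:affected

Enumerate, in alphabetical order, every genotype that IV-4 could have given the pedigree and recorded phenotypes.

IV-4 ∈ {AA Bb, Aa Bb}

A/I-1 aff ·: Aa|AA
A/I-2 aff ·: Aa|AA
A/II-1 aff I-1×I-2: Aa|AA
A/II-2 aff ·: Aa|AA
A/III-1 ? II-2×II-1: aa|Aa|AA
A/III-2 aff ·: Aa|AA
A/III-3 aff II-2×II-1: Aa|AA
A/III-4 un ·: aa
A/IV-1 aff III-3×III-4: Aa
A/IV-2 ? III-3×III-4: aa|Aa
A/IV-3 aff III-1×III-2: Aa|AA
A/IV-4 aff III-1×III-2: Aa|AA
⇒ A over [I-1,I-2,II-1,II-2,III-1,III-2,III-3,III-4,IV-1,IV-2,IV-3,IV-4]: 428 consistent
B/I-1 ? ·: bb|Bb
B/I-2 aff ·: Bb
B/II-1 un I-1×I-2: bb
B/II-2 un ·: bb
B/III-1 un II-2×II-1: bb
B/III-2 ? ·: Bb|BB
B/III-3 un II-2×II-1: bb
B/III-4 aff ·: Bb|BB
B/IV-1 aff III-3×III-4: Bb
B/IV-2 ? III-3×III-4: bb|Bb
B/IV-3 ? III-1×III-2: bb|Bb
B/IV-4 aff III-1×III-2: Bb
⇒ B over [I-1,I-2,II-1,II-2,III-1,III-2,III-3,III-4,IV-1,IV-2,IV-3,IV-4]: 18 consistent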